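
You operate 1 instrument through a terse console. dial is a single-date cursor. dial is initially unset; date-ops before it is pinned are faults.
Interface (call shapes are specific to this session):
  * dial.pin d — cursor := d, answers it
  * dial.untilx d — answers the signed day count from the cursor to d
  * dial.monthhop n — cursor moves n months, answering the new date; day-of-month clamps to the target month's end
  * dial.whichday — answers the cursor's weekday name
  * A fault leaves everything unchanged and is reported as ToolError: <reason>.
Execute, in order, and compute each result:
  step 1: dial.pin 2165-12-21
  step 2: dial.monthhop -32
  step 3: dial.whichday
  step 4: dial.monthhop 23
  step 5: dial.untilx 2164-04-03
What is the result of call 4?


Answer: 2165-03-21

Derivation:
>> dial.pin(d='2165-12-21')
<< 2165-12-21
>> dial.monthhop(n='-32')
<< 2163-04-21
>> dial.whichday()
<< Thursday
>> dial.monthhop(n='23')
<< 2165-03-21
>> dial.untilx(d='2164-04-03')
<< -352


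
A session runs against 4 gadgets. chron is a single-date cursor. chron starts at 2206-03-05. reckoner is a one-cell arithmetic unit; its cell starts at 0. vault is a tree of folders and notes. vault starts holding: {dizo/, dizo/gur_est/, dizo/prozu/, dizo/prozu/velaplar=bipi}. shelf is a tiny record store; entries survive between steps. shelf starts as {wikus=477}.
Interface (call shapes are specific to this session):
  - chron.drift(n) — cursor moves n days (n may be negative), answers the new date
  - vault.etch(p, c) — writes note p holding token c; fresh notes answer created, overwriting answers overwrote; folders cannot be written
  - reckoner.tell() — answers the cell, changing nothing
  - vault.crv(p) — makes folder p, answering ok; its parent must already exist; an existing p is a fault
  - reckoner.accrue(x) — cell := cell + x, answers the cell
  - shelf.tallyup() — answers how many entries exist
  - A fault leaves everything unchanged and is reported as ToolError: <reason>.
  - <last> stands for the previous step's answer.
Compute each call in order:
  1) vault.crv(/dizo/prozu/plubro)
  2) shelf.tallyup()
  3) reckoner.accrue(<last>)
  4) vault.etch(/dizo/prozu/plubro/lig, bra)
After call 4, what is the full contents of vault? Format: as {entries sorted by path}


Answer: {dizo/, dizo/gur_est/, dizo/prozu/, dizo/prozu/plubro/, dizo/prozu/plubro/lig=bra, dizo/prozu/velaplar=bipi}

Derivation:
>>> vault.crv p='/dizo/prozu/plubro'
[out] ok
>>> shelf.tallyup
[out] 1
>>> reckoner.accrue x='<last>'
[out] 1
>>> vault.etch p='/dizo/prozu/plubro/lig' c='bra'
[out] created


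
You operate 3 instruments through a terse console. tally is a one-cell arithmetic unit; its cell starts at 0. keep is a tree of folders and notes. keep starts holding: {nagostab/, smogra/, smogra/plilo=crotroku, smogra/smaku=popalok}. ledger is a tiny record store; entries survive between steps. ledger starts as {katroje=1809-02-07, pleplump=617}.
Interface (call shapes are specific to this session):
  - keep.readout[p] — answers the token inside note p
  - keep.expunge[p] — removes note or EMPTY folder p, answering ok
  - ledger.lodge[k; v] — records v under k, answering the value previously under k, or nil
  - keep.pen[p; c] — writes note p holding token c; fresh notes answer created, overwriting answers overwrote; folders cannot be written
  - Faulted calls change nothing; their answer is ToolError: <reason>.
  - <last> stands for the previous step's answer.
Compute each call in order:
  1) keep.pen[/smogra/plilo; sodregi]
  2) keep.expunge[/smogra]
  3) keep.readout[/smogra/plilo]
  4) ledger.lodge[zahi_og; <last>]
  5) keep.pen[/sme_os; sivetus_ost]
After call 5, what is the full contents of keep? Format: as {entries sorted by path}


Answer: {nagostab/, sme_os=sivetus_ost, smogra/, smogra/plilo=sodregi, smogra/smaku=popalok}

Derivation:
% keep.pen p→/smogra/plilo c→sodregi
  overwrote
% keep.expunge p→/smogra
  ToolError: not empty
% keep.readout p→/smogra/plilo
  sodregi
% ledger.lodge k→zahi_og v→<last>
  nil
% keep.pen p→/sme_os c→sivetus_ost
  created


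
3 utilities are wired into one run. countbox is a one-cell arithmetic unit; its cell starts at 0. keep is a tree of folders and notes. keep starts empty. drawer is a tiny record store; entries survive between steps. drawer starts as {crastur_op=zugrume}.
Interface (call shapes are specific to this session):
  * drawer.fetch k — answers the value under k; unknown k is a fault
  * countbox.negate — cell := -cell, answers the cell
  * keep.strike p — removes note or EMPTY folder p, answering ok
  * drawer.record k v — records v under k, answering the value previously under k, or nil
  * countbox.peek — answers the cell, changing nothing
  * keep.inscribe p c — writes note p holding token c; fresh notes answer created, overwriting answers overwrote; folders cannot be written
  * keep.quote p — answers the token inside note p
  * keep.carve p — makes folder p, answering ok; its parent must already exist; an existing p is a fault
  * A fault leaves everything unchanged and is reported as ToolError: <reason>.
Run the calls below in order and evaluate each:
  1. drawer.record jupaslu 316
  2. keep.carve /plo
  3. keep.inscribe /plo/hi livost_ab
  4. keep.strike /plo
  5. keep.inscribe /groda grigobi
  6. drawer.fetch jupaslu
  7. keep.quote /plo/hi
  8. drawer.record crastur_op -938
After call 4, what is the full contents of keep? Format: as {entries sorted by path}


Answer: {plo/, plo/hi=livost_ab}

Derivation:
> drawer.record k='jupaslu' v='316'
= nil
> keep.carve p='/plo'
= ok
> keep.inscribe p='/plo/hi' c='livost_ab'
= created
> keep.strike p='/plo'
= ToolError: not empty
> keep.inscribe p='/groda' c='grigobi'
= created
> drawer.fetch k='jupaslu'
= 316
> keep.quote p='/plo/hi'
= livost_ab
> drawer.record k='crastur_op' v='-938'
= zugrume


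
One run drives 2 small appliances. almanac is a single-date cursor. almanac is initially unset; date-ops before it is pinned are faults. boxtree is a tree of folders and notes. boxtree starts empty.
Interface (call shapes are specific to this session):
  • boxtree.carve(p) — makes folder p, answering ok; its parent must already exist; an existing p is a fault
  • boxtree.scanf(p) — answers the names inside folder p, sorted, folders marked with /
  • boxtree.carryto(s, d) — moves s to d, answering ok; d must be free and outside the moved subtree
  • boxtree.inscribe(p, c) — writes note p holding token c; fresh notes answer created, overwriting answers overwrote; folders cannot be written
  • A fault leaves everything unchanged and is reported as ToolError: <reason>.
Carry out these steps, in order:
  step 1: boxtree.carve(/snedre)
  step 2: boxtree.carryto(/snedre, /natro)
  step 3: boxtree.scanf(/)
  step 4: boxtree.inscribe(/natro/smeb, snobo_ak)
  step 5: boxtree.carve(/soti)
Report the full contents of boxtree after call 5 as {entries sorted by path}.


// 1. carve(p=/snedre) => ok
// 2. carryto(s=/snedre, d=/natro) => ok
// 3. scanf(p=/) => [natro/]
// 4. inscribe(p=/natro/smeb, c=snobo_ak) => created
// 5. carve(p=/soti) => ok

Answer: {natro/, natro/smeb=snobo_ak, soti/}


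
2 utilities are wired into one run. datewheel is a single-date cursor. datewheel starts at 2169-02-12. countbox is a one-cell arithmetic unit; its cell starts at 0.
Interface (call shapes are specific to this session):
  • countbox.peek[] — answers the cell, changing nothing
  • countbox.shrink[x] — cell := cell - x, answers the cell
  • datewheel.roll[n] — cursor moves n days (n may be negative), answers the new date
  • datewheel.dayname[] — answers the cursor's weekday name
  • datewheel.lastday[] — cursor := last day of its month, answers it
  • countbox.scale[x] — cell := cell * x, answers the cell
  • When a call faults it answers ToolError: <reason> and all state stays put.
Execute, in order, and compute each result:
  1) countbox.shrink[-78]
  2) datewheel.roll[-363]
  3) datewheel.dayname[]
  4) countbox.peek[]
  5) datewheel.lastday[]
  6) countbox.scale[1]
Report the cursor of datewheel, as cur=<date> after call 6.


Act: countbox.shrink[x=-78]
Obs: 78
Act: datewheel.roll[n=-363]
Obs: 2168-02-15
Act: datewheel.dayname[]
Obs: Monday
Act: countbox.peek[]
Obs: 78
Act: datewheel.lastday[]
Obs: 2168-02-29
Act: countbox.scale[x=1]
Obs: 78

Answer: cur=2168-02-29


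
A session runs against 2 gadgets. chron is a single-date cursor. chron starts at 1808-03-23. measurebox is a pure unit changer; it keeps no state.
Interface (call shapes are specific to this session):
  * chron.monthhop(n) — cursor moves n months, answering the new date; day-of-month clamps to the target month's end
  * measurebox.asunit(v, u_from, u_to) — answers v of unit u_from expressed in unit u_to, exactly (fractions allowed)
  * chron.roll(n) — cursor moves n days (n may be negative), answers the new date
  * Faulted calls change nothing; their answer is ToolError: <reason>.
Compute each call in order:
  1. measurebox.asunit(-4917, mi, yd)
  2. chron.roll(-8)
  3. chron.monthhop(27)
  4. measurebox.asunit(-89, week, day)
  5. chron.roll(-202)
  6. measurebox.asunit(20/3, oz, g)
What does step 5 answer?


Then measurebox.asunit(v='-4917', u_from='mi', u_to='yd'), and observe -8653920.
Invoking chron.roll(n='-8'), yielding 1808-03-15.
Using chron.monthhop(n='27'): 1810-06-15.
I call measurebox.asunit(v='-89', u_from='week', u_to='day'), → -623.
I use chron.roll(n='-202'), and observe 1809-11-25.
I invoke measurebox.asunit(v='20/3', u_from='oz', u_to='g'), — result: 45359237/240000.

Answer: 1809-11-25


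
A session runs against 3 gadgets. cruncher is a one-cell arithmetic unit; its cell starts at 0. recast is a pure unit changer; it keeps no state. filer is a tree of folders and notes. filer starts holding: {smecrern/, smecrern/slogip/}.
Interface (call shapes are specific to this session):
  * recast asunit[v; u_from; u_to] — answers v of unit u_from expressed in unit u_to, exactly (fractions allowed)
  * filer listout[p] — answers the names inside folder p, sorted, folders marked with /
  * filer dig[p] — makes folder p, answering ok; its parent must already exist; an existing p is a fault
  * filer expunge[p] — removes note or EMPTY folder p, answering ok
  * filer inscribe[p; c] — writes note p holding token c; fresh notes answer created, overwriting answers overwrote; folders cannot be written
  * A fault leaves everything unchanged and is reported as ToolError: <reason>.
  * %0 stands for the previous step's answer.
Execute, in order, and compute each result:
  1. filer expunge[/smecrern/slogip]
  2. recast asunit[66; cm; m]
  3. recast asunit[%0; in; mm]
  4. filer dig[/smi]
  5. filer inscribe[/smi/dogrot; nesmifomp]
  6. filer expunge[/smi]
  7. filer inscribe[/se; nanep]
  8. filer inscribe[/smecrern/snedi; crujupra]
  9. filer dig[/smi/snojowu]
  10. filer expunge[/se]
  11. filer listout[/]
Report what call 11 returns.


[in] filer expunge p='/smecrern/slogip'
:: ok
[in] recast asunit v='66' u_from='cm' u_to='m'
:: 33/50
[in] recast asunit v='%0' u_from='in' u_to='mm'
:: 4191/250
[in] filer dig p='/smi'
:: ok
[in] filer inscribe p='/smi/dogrot' c='nesmifomp'
:: created
[in] filer expunge p='/smi'
:: ToolError: not empty
[in] filer inscribe p='/se' c='nanep'
:: created
[in] filer inscribe p='/smecrern/snedi' c='crujupra'
:: created
[in] filer dig p='/smi/snojowu'
:: ok
[in] filer expunge p='/se'
:: ok
[in] filer listout p='/'
:: [smecrern/, smi/]

Answer: [smecrern/, smi/]


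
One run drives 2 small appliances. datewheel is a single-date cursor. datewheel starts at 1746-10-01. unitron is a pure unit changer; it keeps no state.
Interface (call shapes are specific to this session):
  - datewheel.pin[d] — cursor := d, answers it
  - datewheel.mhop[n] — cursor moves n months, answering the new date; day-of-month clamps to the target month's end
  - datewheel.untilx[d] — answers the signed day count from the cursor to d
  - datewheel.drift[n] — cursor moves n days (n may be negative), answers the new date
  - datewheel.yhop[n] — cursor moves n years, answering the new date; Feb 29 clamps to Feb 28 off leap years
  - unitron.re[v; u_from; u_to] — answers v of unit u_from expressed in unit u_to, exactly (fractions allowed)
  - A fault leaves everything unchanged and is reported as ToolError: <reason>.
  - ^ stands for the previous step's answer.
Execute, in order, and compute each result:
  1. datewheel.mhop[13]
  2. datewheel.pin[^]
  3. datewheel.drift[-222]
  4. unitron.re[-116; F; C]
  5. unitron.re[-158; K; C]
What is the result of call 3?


Answer: 1747-03-24

Derivation:
Invoking datewheel.mhop using n→13, giving 1747-11-01.
I try datewheel.pin using d→^: 1747-11-01.
I try datewheel.drift using n→-222: 1747-03-24.
Now I run unitron.re using v→-116, u_from→F, u_to→C, and see -740/9.
I invoke unitron.re using v→-158, u_from→K, u_to→C, → -8623/20.


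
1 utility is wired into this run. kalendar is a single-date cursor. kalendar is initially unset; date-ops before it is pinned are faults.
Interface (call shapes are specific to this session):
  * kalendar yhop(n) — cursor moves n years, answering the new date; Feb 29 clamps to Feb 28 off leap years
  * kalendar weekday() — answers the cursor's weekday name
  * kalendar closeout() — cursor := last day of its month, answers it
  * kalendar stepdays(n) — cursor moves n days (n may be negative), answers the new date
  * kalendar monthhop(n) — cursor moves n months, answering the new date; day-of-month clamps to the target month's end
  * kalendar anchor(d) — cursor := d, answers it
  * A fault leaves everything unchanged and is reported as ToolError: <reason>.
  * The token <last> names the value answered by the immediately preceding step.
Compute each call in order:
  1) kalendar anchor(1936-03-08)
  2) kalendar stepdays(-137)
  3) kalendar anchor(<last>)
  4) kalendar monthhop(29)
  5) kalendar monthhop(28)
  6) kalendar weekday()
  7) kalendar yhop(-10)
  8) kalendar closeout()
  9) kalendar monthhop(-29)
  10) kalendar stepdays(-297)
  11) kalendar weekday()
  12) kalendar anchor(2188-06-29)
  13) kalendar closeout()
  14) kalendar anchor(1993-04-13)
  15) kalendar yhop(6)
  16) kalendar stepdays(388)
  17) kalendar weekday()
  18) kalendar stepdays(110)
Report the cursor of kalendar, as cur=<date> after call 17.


Invoking kalendar anchor passing d→1936-03-08, → 1936-03-08.
I call kalendar stepdays passing n→-137, → 1935-10-23.
Then kalendar anchor passing d→<last>, and see 1935-10-23.
I invoke kalendar monthhop passing n→29: 1938-03-23.
Using kalendar monthhop passing n→28, and see 1940-07-23.
I run kalendar weekday(), → Tuesday.
I run kalendar yhop passing n→-10, which returns 1930-07-23.
I run kalendar closeout, and get 1930-07-31.
Calling kalendar monthhop passing n→-29, and observe 1928-02-29.
I try kalendar stepdays passing n→-297, — result: 1927-05-08.
Calling kalendar weekday, → Sunday.
I call kalendar anchor passing d→2188-06-29, and get 2188-06-29.
Calling kalendar closeout, and observe 2188-06-30.
I invoke kalendar anchor passing d→1993-04-13: 1993-04-13.
Invoking kalendar yhop passing n→6, and observe 1999-04-13.
Calling kalendar stepdays passing n→388, and get 2000-05-05.
Now I run kalendar weekday, which returns Friday.
I call kalendar stepdays passing n→110, — result: 2000-08-23.

Answer: cur=2000-05-05


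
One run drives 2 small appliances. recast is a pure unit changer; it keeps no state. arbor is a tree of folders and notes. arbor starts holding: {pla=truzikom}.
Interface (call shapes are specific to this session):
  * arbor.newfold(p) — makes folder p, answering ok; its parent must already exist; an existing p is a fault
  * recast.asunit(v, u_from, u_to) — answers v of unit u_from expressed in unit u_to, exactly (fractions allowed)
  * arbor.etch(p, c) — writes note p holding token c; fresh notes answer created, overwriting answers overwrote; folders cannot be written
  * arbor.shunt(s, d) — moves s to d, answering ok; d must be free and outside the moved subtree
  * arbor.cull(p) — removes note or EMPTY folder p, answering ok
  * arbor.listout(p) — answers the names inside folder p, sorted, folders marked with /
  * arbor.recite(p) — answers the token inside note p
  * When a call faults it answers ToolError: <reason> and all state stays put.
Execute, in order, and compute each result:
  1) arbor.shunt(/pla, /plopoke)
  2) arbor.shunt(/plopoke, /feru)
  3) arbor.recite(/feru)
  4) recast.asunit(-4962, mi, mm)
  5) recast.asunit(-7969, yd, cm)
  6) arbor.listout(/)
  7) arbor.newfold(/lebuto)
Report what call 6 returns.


$ shunt s=/pla d=/plopoke
  ok
$ shunt s=/plopoke d=/feru
  ok
$ recite p=/feru
  truzikom
$ asunit v=-4962 u_from=mi u_to=mm
  -7985564928
$ asunit v=-7969 u_from=yd u_to=cm
  -18217134/25
$ listout p=/
  [feru]
$ newfold p=/lebuto
  ok

Answer: [feru]


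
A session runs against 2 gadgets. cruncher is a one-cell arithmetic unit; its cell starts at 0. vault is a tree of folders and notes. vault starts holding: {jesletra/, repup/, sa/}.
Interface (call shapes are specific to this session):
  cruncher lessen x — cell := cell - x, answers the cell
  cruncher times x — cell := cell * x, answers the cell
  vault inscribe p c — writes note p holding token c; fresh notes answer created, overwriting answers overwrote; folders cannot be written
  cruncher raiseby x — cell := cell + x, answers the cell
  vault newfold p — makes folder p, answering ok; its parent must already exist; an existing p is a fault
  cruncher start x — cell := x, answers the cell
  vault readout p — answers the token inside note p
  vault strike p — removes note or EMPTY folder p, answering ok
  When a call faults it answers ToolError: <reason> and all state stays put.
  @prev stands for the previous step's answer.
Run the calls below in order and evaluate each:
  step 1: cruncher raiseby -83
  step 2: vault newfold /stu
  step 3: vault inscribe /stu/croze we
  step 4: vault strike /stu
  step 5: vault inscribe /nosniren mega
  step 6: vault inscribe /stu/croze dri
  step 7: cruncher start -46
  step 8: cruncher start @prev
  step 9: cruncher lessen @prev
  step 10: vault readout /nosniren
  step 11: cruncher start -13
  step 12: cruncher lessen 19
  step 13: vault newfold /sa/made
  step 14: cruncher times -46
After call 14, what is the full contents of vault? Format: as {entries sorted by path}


Answer: {jesletra/, nosniren=mega, repup/, sa/, sa/made/, stu/, stu/croze=dri}

Derivation:
Step: cruncher raiseby[x='-83']
Result: -83
Step: vault newfold[p='/stu']
Result: ok
Step: vault inscribe[p='/stu/croze'; c='we']
Result: created
Step: vault strike[p='/stu']
Result: ToolError: not empty
Step: vault inscribe[p='/nosniren'; c='mega']
Result: created
Step: vault inscribe[p='/stu/croze'; c='dri']
Result: overwrote
Step: cruncher start[x='-46']
Result: -46
Step: cruncher start[x='@prev']
Result: -46
Step: cruncher lessen[x='@prev']
Result: 0
Step: vault readout[p='/nosniren']
Result: mega
Step: cruncher start[x='-13']
Result: -13
Step: cruncher lessen[x='19']
Result: -32
Step: vault newfold[p='/sa/made']
Result: ok
Step: cruncher times[x='-46']
Result: 1472


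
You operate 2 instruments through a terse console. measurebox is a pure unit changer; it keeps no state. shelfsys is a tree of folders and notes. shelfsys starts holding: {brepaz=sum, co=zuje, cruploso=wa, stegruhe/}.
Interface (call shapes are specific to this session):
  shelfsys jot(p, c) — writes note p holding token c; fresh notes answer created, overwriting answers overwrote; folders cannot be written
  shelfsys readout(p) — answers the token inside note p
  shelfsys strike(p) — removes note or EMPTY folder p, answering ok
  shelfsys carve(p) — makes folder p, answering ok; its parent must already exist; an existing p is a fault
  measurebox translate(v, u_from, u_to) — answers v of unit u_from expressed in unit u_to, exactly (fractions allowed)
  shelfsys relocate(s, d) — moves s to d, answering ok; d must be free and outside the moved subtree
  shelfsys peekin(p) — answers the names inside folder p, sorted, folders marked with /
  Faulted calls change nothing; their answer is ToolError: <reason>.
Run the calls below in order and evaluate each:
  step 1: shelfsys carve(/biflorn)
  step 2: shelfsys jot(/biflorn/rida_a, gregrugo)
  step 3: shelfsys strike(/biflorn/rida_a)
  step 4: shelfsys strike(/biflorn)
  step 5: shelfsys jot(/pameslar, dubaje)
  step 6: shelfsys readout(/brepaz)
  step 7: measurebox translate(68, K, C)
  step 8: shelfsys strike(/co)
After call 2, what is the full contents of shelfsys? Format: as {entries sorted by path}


→ shelfsys carve(p: /biflorn)
← ok
→ shelfsys jot(p: /biflorn/rida_a, c: gregrugo)
← created
→ shelfsys strike(p: /biflorn/rida_a)
← ok
→ shelfsys strike(p: /biflorn)
← ok
→ shelfsys jot(p: /pameslar, c: dubaje)
← created
→ shelfsys readout(p: /brepaz)
← sum
→ measurebox translate(v: 68, u_from: K, u_to: C)
← -4103/20
→ shelfsys strike(p: /co)
← ok

Answer: {biflorn/, biflorn/rida_a=gregrugo, brepaz=sum, co=zuje, cruploso=wa, stegruhe/}


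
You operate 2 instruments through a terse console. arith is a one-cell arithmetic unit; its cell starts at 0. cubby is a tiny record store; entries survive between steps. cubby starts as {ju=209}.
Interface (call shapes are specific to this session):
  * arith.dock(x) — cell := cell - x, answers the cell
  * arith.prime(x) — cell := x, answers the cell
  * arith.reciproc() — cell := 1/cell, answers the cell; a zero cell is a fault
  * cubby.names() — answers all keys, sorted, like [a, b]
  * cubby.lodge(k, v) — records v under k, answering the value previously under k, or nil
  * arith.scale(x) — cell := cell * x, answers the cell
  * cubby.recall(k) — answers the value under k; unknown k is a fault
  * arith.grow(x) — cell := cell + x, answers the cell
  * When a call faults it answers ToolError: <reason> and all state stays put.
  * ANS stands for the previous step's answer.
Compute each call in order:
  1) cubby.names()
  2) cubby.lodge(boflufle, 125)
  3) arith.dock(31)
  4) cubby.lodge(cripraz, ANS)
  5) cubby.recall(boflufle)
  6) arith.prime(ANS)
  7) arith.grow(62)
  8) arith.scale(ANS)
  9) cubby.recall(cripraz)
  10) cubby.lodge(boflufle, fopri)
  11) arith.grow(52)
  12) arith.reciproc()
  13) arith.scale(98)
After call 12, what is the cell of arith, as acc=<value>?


Answer: acc=1/35021

Derivation:
# cubby.names() == [ju]
# cubby.lodge(k→boflufle, v→125) == nil
# arith.dock(x→31) == -31
# cubby.lodge(k→cripraz, v→ANS) == nil
# cubby.recall(k→boflufle) == 125
# arith.prime(x→ANS) == 125
# arith.grow(x→62) == 187
# arith.scale(x→ANS) == 34969
# cubby.recall(k→cripraz) == -31
# cubby.lodge(k→boflufle, v→fopri) == 125
# arith.grow(x→52) == 35021
# arith.reciproc() == 1/35021
# arith.scale(x→98) == 14/5003


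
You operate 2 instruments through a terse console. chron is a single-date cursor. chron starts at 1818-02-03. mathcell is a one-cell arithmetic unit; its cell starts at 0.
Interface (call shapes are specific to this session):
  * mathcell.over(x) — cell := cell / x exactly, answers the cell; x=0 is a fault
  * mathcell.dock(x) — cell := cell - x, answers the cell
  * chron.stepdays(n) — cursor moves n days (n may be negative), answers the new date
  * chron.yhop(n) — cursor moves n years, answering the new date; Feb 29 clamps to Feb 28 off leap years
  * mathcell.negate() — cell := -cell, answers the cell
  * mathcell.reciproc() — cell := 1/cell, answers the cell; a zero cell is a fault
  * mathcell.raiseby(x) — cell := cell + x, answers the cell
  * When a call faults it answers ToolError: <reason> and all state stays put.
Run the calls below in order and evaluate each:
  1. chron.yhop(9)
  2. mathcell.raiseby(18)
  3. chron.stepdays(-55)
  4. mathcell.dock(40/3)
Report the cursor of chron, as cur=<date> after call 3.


-> chron.yhop(n=9)
<- 1827-02-03
-> mathcell.raiseby(x=18)
<- 18
-> chron.stepdays(n=-55)
<- 1826-12-10
-> mathcell.dock(x=40/3)
<- 14/3

Answer: cur=1826-12-10


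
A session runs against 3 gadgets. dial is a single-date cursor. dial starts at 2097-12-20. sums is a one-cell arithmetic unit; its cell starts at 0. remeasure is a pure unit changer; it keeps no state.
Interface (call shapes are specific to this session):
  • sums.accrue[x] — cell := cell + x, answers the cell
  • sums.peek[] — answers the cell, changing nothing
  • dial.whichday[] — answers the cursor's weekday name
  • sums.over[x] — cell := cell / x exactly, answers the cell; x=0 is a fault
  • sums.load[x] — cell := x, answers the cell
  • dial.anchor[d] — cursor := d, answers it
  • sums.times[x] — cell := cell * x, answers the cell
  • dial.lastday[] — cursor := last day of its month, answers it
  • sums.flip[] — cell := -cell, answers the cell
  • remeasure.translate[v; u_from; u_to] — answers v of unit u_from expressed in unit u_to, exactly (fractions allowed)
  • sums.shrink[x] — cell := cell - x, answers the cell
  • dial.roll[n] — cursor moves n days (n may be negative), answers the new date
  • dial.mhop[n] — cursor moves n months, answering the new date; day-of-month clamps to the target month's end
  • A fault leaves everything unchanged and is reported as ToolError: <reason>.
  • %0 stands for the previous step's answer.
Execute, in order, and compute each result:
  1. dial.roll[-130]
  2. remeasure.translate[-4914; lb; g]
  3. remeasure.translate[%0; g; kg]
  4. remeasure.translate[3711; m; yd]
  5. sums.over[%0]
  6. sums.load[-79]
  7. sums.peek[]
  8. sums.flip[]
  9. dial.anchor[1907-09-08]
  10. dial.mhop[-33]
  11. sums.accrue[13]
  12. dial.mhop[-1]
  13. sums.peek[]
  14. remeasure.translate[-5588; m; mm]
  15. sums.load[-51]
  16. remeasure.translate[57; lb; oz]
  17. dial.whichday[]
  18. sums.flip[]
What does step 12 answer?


Answer: 1904-11-08

Derivation:
→ roll(n→-130)
← 2097-08-12
→ translate(v→-4914, u_from→lb, u_to→g)
← -111447645309/50000
→ translate(v→%0, u_from→g, u_to→kg)
← -111447645309/50000000
→ translate(v→3711, u_from→m, u_to→yd)
← 1546250/381
→ over(x→%0)
← 0
→ load(x→-79)
← -79
→ peek()
← -79
→ flip()
← 79
→ anchor(d→1907-09-08)
← 1907-09-08
→ mhop(n→-33)
← 1904-12-08
→ accrue(x→13)
← 92
→ mhop(n→-1)
← 1904-11-08
→ peek()
← 92
→ translate(v→-5588, u_from→m, u_to→mm)
← -5588000
→ load(x→-51)
← -51
→ translate(v→57, u_from→lb, u_to→oz)
← 912
→ whichday()
← Tuesday
→ flip()
← 51


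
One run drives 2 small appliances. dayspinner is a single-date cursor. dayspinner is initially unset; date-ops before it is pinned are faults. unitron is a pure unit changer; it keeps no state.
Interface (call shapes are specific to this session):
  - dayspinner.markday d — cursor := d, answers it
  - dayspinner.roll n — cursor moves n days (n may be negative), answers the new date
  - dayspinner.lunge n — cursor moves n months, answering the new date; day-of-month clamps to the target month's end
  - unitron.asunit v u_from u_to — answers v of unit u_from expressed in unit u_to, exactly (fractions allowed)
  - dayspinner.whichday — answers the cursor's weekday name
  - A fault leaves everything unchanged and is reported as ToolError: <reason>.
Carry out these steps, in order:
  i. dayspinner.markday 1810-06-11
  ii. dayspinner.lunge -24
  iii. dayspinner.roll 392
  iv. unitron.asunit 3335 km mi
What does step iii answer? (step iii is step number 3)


Step: dayspinner.markday[d→1810-06-11]
Result: 1810-06-11
Step: dayspinner.lunge[n→-24]
Result: 1808-06-11
Step: dayspinner.roll[n→392]
Result: 1809-07-08
Step: unitron.asunit[v→3335; u_from→km; u_to→mi]
Result: 52109375/25146

Answer: 1809-07-08


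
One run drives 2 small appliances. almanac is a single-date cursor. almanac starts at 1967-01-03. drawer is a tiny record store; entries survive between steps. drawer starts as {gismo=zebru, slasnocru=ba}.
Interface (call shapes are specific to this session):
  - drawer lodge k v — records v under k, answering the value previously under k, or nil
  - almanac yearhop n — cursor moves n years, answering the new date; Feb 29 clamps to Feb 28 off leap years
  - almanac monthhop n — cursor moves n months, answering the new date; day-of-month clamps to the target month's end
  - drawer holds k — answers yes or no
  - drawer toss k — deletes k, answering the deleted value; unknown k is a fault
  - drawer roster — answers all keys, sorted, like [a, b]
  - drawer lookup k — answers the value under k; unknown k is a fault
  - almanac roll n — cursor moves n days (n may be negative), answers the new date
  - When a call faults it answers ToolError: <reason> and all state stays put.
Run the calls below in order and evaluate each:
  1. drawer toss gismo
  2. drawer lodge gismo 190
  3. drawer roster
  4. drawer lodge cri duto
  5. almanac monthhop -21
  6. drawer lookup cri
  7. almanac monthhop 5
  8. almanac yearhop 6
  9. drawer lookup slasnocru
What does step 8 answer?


Answer: 1971-09-03

Derivation:
>> drawer toss(k=gismo)
<< zebru
>> drawer lodge(k=gismo, v=190)
<< nil
>> drawer roster()
<< [gismo, slasnocru]
>> drawer lodge(k=cri, v=duto)
<< nil
>> almanac monthhop(n=-21)
<< 1965-04-03
>> drawer lookup(k=cri)
<< duto
>> almanac monthhop(n=5)
<< 1965-09-03
>> almanac yearhop(n=6)
<< 1971-09-03
>> drawer lookup(k=slasnocru)
<< ba


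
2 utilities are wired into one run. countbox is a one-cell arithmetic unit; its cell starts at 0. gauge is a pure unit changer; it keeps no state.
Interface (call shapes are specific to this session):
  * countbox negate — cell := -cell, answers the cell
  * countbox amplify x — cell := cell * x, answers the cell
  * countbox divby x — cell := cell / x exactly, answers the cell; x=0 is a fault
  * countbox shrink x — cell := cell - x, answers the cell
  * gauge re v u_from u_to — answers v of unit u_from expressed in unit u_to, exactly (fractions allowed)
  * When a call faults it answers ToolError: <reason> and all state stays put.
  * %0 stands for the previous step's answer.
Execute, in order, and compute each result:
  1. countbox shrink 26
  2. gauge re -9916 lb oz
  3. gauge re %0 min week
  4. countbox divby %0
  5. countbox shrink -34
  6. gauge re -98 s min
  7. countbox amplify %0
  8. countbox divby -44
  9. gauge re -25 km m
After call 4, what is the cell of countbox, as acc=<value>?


Answer: acc=4095/2479

Derivation:
> countbox shrink x='26'
:: -26
> gauge re v='-9916' u_from='lb' u_to='oz'
:: -158656
> gauge re v='%0' u_from='min' u_to='week'
:: -4958/315
> countbox divby x='%0'
:: 4095/2479
> countbox shrink x='-34'
:: 88381/2479
> gauge re v='-98' u_from='s' u_to='min'
:: -49/30
> countbox amplify x='%0'
:: -4330669/74370
> countbox divby x='-44'
:: 4330669/3272280
> gauge re v='-25' u_from='km' u_to='m'
:: -25000


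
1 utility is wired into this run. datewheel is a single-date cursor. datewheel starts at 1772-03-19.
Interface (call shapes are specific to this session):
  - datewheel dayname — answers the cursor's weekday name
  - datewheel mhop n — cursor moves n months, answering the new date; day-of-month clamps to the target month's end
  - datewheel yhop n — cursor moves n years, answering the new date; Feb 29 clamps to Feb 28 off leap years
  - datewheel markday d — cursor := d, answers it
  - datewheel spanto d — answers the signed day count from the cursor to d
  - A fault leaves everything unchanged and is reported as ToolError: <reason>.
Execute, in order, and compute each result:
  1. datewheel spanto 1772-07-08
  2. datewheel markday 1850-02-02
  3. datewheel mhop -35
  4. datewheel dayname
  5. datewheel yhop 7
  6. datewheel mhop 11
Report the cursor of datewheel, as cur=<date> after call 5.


Act: datewheel spanto[d='1772-07-08']
Obs: 111
Act: datewheel markday[d='1850-02-02']
Obs: 1850-02-02
Act: datewheel mhop[n='-35']
Obs: 1847-03-02
Act: datewheel dayname[]
Obs: Tuesday
Act: datewheel yhop[n='7']
Obs: 1854-03-02
Act: datewheel mhop[n='11']
Obs: 1855-02-02

Answer: cur=1854-03-02


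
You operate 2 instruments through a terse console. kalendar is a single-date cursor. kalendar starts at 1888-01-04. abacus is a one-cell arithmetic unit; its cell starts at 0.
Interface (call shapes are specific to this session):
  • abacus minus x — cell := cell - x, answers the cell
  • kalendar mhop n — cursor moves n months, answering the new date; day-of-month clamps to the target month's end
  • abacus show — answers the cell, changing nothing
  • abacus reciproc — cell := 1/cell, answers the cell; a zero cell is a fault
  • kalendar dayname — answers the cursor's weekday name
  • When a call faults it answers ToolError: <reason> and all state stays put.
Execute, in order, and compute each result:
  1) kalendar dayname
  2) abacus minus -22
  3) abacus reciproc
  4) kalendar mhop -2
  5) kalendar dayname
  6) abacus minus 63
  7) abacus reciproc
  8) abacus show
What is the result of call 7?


→ kalendar dayname()
← Wednesday
→ abacus minus(x=-22)
← 22
→ abacus reciproc()
← 1/22
→ kalendar mhop(n=-2)
← 1887-11-04
→ kalendar dayname()
← Friday
→ abacus minus(x=63)
← -1385/22
→ abacus reciproc()
← -22/1385
→ abacus show()
← -22/1385

Answer: -22/1385


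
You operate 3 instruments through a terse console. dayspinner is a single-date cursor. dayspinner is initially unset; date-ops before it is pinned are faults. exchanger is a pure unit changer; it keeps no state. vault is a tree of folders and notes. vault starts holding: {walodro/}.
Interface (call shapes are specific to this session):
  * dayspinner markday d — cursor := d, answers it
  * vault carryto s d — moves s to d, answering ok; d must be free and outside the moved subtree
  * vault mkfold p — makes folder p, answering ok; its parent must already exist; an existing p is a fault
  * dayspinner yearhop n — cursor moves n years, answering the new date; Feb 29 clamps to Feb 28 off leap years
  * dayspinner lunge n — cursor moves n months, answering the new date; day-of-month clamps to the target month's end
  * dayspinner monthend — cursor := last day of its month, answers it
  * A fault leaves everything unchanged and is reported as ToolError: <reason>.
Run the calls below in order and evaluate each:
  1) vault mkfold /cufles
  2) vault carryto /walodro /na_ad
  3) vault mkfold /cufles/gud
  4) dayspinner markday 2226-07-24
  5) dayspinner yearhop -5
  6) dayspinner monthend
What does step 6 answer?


Step: vault mkfold[/cufles]
Result: ok
Step: vault carryto[/walodro; /na_ad]
Result: ok
Step: vault mkfold[/cufles/gud]
Result: ok
Step: dayspinner markday[2226-07-24]
Result: 2226-07-24
Step: dayspinner yearhop[-5]
Result: 2221-07-24
Step: dayspinner monthend[]
Result: 2221-07-31

Answer: 2221-07-31


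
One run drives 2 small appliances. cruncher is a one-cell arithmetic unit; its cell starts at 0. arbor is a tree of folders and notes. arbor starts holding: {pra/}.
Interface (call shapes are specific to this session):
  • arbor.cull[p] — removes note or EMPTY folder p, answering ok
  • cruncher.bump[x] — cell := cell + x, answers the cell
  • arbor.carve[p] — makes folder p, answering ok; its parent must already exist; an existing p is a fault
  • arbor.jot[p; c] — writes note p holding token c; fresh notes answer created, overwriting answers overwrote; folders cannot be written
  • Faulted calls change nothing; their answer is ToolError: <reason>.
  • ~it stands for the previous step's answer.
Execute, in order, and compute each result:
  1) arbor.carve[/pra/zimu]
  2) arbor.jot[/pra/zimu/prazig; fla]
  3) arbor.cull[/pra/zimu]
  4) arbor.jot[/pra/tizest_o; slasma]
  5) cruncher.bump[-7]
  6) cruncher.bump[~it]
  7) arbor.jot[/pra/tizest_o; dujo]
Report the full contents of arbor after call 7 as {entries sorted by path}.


// 1. arbor.carve(p=/pra/zimu) -> ok
// 2. arbor.jot(p=/pra/zimu/prazig, c=fla) -> created
// 3. arbor.cull(p=/pra/zimu) -> ToolError: not empty
// 4. arbor.jot(p=/pra/tizest_o, c=slasma) -> created
// 5. cruncher.bump(x=-7) -> -7
// 6. cruncher.bump(x=~it) -> -14
// 7. arbor.jot(p=/pra/tizest_o, c=dujo) -> overwrote

Answer: {pra/, pra/tizest_o=dujo, pra/zimu/, pra/zimu/prazig=fla}


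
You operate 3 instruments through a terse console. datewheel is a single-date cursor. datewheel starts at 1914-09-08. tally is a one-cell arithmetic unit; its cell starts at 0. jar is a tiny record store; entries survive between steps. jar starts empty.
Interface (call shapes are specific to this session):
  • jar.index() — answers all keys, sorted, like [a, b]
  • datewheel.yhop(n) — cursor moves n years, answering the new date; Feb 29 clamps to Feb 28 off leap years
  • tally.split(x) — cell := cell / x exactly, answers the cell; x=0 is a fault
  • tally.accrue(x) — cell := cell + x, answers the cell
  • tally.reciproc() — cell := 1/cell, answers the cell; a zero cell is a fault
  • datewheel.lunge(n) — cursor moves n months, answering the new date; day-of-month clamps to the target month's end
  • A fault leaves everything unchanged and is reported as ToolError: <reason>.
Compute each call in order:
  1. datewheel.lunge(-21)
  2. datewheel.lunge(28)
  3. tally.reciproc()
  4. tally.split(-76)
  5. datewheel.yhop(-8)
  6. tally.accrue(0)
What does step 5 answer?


Answer: 1907-04-08

Derivation:
$ lunge n→-21
:: 1912-12-08
$ lunge n→28
:: 1915-04-08
$ reciproc
:: ToolError: reciprocal of zero
$ split x→-76
:: 0
$ yhop n→-8
:: 1907-04-08
$ accrue x→0
:: 0


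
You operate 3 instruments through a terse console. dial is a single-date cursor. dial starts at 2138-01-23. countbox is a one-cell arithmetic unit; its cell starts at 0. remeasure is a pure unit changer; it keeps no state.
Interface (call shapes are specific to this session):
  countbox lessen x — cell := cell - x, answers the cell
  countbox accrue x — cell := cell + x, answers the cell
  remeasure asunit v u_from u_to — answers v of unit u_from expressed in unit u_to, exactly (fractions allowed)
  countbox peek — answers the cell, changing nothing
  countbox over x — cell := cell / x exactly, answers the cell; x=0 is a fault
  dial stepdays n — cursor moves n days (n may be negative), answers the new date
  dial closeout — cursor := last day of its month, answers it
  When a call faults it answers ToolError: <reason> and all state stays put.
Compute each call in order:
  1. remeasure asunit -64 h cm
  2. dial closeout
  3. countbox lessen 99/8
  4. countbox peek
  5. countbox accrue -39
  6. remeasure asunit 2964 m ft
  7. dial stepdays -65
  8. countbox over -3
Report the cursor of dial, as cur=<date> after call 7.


Answer: cur=2137-11-27

Derivation:
Step: remeasure asunit[v=-64; u_from=h; u_to=cm]
Result: ToolError: incompatible units
Step: dial closeout[]
Result: 2138-01-31
Step: countbox lessen[x=99/8]
Result: -99/8
Step: countbox peek[]
Result: -99/8
Step: countbox accrue[x=-39]
Result: -411/8
Step: remeasure asunit[v=2964; u_from=m; u_to=ft]
Result: 1235000/127
Step: dial stepdays[n=-65]
Result: 2137-11-27
Step: countbox over[x=-3]
Result: 137/8


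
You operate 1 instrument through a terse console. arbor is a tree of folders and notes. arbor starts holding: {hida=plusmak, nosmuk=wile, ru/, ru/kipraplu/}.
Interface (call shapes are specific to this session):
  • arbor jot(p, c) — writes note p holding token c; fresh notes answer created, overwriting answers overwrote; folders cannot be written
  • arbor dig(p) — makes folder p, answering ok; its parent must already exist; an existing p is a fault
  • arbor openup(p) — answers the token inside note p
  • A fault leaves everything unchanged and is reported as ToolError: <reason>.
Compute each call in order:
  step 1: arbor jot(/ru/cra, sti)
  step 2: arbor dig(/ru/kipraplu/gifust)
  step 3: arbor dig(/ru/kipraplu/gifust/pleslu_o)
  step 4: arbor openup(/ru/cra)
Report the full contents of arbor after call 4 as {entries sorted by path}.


Answer: {hida=plusmak, nosmuk=wile, ru/, ru/cra=sti, ru/kipraplu/, ru/kipraplu/gifust/, ru/kipraplu/gifust/pleslu_o/}

Derivation:
I call arbor jot(p='/ru/cra', c='sti'), yielding created.
I run arbor dig(p='/ru/kipraplu/gifust'), and observe ok.
I try arbor dig(p='/ru/kipraplu/gifust/pleslu_o'), which returns ok.
Now I run arbor openup(p='/ru/cra'), — result: sti.
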